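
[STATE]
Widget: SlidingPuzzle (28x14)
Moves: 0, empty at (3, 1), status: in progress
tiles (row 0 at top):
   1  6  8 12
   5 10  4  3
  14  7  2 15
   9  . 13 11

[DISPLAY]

┌────┬────┬────┬────┐       
│  1 │  6 │  8 │ 12 │       
├────┼────┼────┼────┤       
│  5 │ 10 │  4 │  3 │       
├────┼────┼────┼────┤       
│ 14 │  7 │  2 │ 15 │       
├────┼────┼────┼────┤       
│  9 │    │ 13 │ 11 │       
└────┴────┴────┴────┘       
Moves: 0                    
                            
                            
                            
                            


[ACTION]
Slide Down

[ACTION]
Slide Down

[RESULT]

┌────┬────┬────┬────┐       
│  1 │  6 │  8 │ 12 │       
├────┼────┼────┼────┤       
│  5 │    │  4 │  3 │       
├────┼────┼────┼────┤       
│ 14 │ 10 │  2 │ 15 │       
├────┼────┼────┼────┤       
│  9 │  7 │ 13 │ 11 │       
└────┴────┴────┴────┘       
Moves: 2                    
                            
                            
                            
                            


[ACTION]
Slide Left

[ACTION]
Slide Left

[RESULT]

┌────┬────┬────┬────┐       
│  1 │  6 │  8 │ 12 │       
├────┼────┼────┼────┤       
│  5 │  4 │  3 │    │       
├────┼────┼────┼────┤       
│ 14 │ 10 │  2 │ 15 │       
├────┼────┼────┼────┤       
│  9 │  7 │ 13 │ 11 │       
└────┴────┴────┴────┘       
Moves: 4                    
                            
                            
                            
                            


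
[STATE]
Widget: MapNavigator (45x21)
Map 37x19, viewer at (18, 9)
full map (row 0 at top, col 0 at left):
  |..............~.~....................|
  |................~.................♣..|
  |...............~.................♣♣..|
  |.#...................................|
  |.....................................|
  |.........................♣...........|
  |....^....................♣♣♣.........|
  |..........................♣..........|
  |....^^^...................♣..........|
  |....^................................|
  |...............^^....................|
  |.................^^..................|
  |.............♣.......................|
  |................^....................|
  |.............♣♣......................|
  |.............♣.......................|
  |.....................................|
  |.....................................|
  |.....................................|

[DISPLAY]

                                             
    ..............~.~....................    
    ................~.................♣..    
    ...............~.................♣♣..    
    .#...................................    
    .....................................    
    .........................♣...........    
    ....^....................♣♣♣.........    
    ..........................♣..........    
    ....^^^...................♣..........    
    ....^.............@..................    
    ...............^^....................    
    .................^^..................    
    .............♣.......................    
    ................^....................    
    .............♣♣......................    
    .............♣.......................    
    .....................................    
    .....................................    
    .....................................    
                                             


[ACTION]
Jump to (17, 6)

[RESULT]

                                             
                                             
                                             
                                             
     ..............~.~....................   
     ................~.................♣..   
     ...............~.................♣♣..   
     .#...................................   
     .....................................   
     .........................♣...........   
     ....^............@.......♣♣♣.........   
     ..........................♣..........   
     ....^^^...................♣..........   
     ....^................................   
     ...............^^....................   
     .................^^..................   
     .............♣.......................   
     ................^....................   
     .............♣♣......................   
     .............♣.......................   
     .....................................   


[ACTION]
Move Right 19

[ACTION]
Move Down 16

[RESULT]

............♣..........                      
.......................                      
.^^....................                      
...^^..................                      
.......................                      
..^....................                      
♣......................                      
.......................                      
.......................                      
.......................                      
......................@                      
                                             
                                             
                                             
                                             
                                             
                                             
                                             
                                             
                                             
                                             


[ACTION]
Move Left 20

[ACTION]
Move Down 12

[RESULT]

      ....^^^...................♣..........  
      ....^................................  
      ...............^^....................  
      .................^^..................  
      .............♣.......................  
      ................^....................  
      .............♣♣......................  
      .............♣.......................  
      .....................................  
      .....................................  
      ................@....................  
                                             
                                             
                                             
                                             
                                             
                                             
                                             
                                             
                                             
                                             


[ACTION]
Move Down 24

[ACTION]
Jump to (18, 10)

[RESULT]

    ..............~.~....................    
    ................~.................♣..    
    ...............~.................♣♣..    
    .#...................................    
    .....................................    
    .........................♣...........    
    ....^....................♣♣♣.........    
    ..........................♣..........    
    ....^^^...................♣..........    
    ....^................................    
    ...............^^.@..................    
    .................^^..................    
    .............♣.......................    
    ................^....................    
    .............♣♣......................    
    .............♣.......................    
    .....................................    
    .....................................    
    .....................................    
                                             
                                             


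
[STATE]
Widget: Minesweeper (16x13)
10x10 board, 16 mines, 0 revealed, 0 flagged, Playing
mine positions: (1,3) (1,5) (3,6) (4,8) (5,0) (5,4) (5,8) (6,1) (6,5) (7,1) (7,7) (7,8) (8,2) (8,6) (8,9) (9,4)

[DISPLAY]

■■■■■■■■■■      
■■■■■■■■■■      
■■■■■■■■■■      
■■■■■■■■■■      
■■■■■■■■■■      
■■■■■■■■■■      
■■■■■■■■■■      
■■■■■■■■■■      
■■■■■■■■■■      
■■■■■■■■■■      
                
                
                


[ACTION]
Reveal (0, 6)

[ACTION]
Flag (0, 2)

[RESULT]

■■⚑■■■1■■■      
■■■■■■■■■■      
■■■■■■■■■■      
■■■■■■■■■■      
■■■■■■■■■■      
■■■■■■■■■■      
■■■■■■■■■■      
■■■■■■■■■■      
■■■■■■■■■■      
■■■■■■■■■■      
                
                
                


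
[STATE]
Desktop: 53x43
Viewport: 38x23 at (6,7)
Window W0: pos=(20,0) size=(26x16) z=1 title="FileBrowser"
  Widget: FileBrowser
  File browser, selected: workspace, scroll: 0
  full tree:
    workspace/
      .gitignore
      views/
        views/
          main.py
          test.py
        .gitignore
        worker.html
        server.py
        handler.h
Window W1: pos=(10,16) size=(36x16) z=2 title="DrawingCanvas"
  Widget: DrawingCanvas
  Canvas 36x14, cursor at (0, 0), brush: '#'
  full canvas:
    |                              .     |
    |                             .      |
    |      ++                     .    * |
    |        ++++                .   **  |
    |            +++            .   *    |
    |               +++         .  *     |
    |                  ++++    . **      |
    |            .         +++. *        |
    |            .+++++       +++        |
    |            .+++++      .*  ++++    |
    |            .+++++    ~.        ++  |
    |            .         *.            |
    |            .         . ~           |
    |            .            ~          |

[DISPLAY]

              ┃                       
              ┃                       
              ┃                       
              ┃                       
              ┃                       
              ┃                       
              ┃                       
              ┃                       
              ┗━━━━━━━━━━━━━━━━━━━━━━━
    ┏━━━━━━━━━━━━━━━━━━━━━━━━━━━━━━━━━
    ┃ DrawingCanvas                   
    ┠─────────────────────────────────
    ┃+                             .  
    ┃                             .   
    ┃      ++                     .   
    ┃        ++++                .   *
    ┃            +++            .   * 
    ┃               +++         .  *  
    ┃                  ++++    . **   
    ┃            .         +++. *     
    ┃            .+++++       +++     
    ┃            .+++++      .*  ++++ 
    ┃            .+++++    ~.        +


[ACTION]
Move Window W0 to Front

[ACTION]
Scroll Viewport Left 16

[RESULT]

                    ┃                 
                    ┃                 
                    ┃                 
                    ┃                 
                    ┃                 
                    ┃                 
                    ┃                 
                    ┃                 
                    ┗━━━━━━━━━━━━━━━━━
          ┏━━━━━━━━━━━━━━━━━━━━━━━━━━━
          ┃ DrawingCanvas             
          ┠───────────────────────────
          ┃+                          
          ┃                           
          ┃      ++                   
          ┃        ++++               
          ┃            +++            
          ┃               +++         
          ┃                  ++++    .
          ┃            .         +++. 
          ┃            .+++++       ++
          ┃            .+++++      .* 
          ┃            .+++++    ~.   


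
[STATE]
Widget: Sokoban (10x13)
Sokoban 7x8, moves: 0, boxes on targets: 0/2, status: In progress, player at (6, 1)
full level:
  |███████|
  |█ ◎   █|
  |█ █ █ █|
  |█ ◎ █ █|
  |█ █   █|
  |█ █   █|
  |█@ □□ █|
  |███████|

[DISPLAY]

███████   
█ ◎   █   
█ █ █ █   
█ ◎ █ █   
█ █   █   
█ █   █   
█@ □□ █   
███████   
Moves: 0  
          
          
          
          


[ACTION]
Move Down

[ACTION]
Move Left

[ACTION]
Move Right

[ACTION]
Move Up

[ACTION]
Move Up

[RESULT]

███████   
█ ◎   █   
█ █ █ █   
█ ◎ █ █   
█ █   █   
█ █   █   
█ @□□ █   
███████   
Moves: 1  
          
          
          
          


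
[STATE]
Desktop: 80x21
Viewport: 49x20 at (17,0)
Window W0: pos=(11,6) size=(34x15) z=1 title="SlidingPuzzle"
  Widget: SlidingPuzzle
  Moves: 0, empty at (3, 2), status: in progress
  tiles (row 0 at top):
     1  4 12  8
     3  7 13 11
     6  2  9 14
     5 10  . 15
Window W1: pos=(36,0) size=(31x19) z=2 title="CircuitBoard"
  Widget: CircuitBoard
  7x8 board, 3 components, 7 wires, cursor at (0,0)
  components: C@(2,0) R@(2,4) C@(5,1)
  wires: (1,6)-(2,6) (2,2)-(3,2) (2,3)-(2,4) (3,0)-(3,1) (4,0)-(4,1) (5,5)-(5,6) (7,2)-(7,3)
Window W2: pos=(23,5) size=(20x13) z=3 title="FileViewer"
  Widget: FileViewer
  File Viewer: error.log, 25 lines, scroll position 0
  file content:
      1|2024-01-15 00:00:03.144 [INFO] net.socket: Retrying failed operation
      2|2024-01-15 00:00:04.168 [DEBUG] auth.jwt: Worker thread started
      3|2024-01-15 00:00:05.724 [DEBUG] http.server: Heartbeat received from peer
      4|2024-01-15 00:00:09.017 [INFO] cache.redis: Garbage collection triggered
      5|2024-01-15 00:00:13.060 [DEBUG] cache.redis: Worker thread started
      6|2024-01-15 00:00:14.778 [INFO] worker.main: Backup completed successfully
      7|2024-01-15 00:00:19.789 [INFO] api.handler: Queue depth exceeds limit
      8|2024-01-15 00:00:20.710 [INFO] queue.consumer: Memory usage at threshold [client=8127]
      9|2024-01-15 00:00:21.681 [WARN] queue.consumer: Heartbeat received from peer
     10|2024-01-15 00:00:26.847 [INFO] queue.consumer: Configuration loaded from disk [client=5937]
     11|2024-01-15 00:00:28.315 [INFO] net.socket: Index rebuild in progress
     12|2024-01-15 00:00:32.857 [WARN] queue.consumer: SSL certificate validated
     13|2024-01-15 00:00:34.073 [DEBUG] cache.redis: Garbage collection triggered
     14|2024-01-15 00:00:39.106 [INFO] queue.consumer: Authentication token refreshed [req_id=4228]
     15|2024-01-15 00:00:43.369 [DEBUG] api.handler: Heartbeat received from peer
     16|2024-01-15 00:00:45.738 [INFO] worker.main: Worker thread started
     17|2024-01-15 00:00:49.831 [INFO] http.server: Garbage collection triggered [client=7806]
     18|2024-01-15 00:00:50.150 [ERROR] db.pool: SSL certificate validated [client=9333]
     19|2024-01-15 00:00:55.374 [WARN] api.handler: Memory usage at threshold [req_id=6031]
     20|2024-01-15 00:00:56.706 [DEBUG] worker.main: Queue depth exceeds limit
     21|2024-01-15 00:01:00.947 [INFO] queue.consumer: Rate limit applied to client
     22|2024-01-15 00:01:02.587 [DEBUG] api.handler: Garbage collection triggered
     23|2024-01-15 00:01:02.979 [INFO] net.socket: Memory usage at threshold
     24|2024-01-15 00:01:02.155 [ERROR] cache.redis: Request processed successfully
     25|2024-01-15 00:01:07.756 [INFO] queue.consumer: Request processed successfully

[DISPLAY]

                   ┏━━━━━━━━━━━━━━━━━━━━━━━━━━━━━
                   ┃ CircuitBoard                
                   ┠─────────────────────────────
                   ┃   0 1 2 3 4 5 6             
                   ┃0  [.]                       
      ┏━━━━━━━━━━━━━━━━━━┓                       
━━━━━━┃ FileViewer       ┃                      ·
ingPuz┠──────────────────┨                      │
──────┃2024-01-15 00:00:▲┃      ·   · ─ R       ·
┬────┬┃2024-01-15 00:00:█┃      │                
│  4 │┃2024-01-15 00:00:░┃─ ·   ·                
┼────┼┃2024-01-15 00:00:░┃                       
│  7 │┃2024-01-15 00:00:░┃─ ·                    
┼────┼┃2024-01-15 00:00:░┃                       
│  2 │┃2024-01-15 00:00:░┃  C               · ─ ·
┼────┼┃2024-01-15 00:00:░┃                       
│ 10 │┃2024-01-15 00:00:▼┃                       
┴────┴┗━━━━━━━━━━━━━━━━━━┛                       
: 0                ┗━━━━━━━━━━━━━━━━━━━━━━━━━━━━━
                           ┃                     


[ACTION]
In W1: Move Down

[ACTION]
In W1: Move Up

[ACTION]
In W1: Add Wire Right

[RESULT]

                   ┏━━━━━━━━━━━━━━━━━━━━━━━━━━━━━
                   ┃ CircuitBoard                
                   ┠─────────────────────────────
                   ┃   0 1 2 3 4 5 6             
                   ┃0  [.]─ ·                    
      ┏━━━━━━━━━━━━━━━━━━┓                       
━━━━━━┃ FileViewer       ┃                      ·
ingPuz┠──────────────────┨                      │
──────┃2024-01-15 00:00:▲┃      ·   · ─ R       ·
┬────┬┃2024-01-15 00:00:█┃      │                
│  4 │┃2024-01-15 00:00:░┃─ ·   ·                
┼────┼┃2024-01-15 00:00:░┃                       
│  7 │┃2024-01-15 00:00:░┃─ ·                    
┼────┼┃2024-01-15 00:00:░┃                       
│  2 │┃2024-01-15 00:00:░┃  C               · ─ ·
┼────┼┃2024-01-15 00:00:░┃                       
│ 10 │┃2024-01-15 00:00:▼┃                       
┴────┴┗━━━━━━━━━━━━━━━━━━┛                       
: 0                ┗━━━━━━━━━━━━━━━━━━━━━━━━━━━━━
                           ┃                     


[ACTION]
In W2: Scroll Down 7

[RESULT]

                   ┏━━━━━━━━━━━━━━━━━━━━━━━━━━━━━
                   ┃ CircuitBoard                
                   ┠─────────────────────────────
                   ┃   0 1 2 3 4 5 6             
                   ┃0  [.]─ ·                    
      ┏━━━━━━━━━━━━━━━━━━┓                       
━━━━━━┃ FileViewer       ┃                      ·
ingPuz┠──────────────────┨                      │
──────┃2024-01-15 00:00:▲┃      ·   · ─ R       ·
┬────┬┃2024-01-15 00:00:░┃      │                
│  4 │┃2024-01-15 00:00:░┃─ ·   ·                
┼────┼┃2024-01-15 00:00:░┃                       
│  7 │┃2024-01-15 00:00:█┃─ ·                    
┼────┼┃2024-01-15 00:00:░┃                       
│  2 │┃2024-01-15 00:00:░┃  C               · ─ ·
┼────┼┃2024-01-15 00:00:░┃                       
│ 10 │┃2024-01-15 00:00:▼┃                       
┴────┴┗━━━━━━━━━━━━━━━━━━┛                       
: 0                ┗━━━━━━━━━━━━━━━━━━━━━━━━━━━━━
                           ┃                     


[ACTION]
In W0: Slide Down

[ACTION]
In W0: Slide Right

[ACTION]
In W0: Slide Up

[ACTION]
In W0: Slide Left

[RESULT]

                   ┏━━━━━━━━━━━━━━━━━━━━━━━━━━━━━
                   ┃ CircuitBoard                
                   ┠─────────────────────────────
                   ┃   0 1 2 3 4 5 6             
                   ┃0  [.]─ ·                    
      ┏━━━━━━━━━━━━━━━━━━┓                       
━━━━━━┃ FileViewer       ┃                      ·
ingPuz┠──────────────────┨                      │
──────┃2024-01-15 00:00:▲┃      ·   · ─ R       ·
┬────┬┃2024-01-15 00:00:░┃      │                
│  4 │┃2024-01-15 00:00:░┃─ ·   ·                
┼────┼┃2024-01-15 00:00:░┃                       
│  7 │┃2024-01-15 00:00:█┃─ ·                    
┼────┼┃2024-01-15 00:00:░┃                       
│ 10 │┃2024-01-15 00:00:░┃  C               · ─ ·
┼────┼┃2024-01-15 00:00:░┃                       
│  9 │┃2024-01-15 00:00:▼┃                       
┴────┴┗━━━━━━━━━━━━━━━━━━┛                       
: 4                ┗━━━━━━━━━━━━━━━━━━━━━━━━━━━━━
                           ┃                     


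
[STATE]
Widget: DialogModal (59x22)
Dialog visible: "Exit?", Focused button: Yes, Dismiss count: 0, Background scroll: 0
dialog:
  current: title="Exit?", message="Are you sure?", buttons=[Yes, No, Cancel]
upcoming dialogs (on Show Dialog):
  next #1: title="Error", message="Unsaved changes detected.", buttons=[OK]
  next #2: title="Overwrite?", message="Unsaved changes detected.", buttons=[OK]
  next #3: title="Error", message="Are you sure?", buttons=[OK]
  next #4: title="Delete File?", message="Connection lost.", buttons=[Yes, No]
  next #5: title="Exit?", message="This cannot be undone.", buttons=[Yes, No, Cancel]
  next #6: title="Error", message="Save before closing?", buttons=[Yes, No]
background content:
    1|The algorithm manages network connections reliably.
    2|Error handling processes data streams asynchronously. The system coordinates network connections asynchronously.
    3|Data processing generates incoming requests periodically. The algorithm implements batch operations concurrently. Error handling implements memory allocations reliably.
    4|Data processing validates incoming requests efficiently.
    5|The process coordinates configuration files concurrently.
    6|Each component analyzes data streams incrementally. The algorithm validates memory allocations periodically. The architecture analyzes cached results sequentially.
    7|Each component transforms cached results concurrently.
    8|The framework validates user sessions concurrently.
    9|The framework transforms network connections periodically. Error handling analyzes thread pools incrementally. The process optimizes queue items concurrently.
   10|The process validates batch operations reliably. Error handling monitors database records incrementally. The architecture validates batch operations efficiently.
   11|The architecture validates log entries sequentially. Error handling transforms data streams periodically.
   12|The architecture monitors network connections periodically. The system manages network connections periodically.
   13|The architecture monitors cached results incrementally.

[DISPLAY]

The algorithm manages network connections reliably.        
Error handling processes data streams asynchronously. The s
Data processing generates incoming requests periodically. T
Data processing validates incoming requests efficiently.   
The process coordinates configuration files concurrently.  
Each component analyzes data streams incrementally. The alg
Each component transforms cached results concurrently.     
The framework validates user sessions concurrently.        
The framework tran┌─────────────────────┐ons periodically. 
The process valida│        Exit?        │liably. Error hand
The architecture v│    Are you sure?    │quentially. Error 
The architecture m│ [Yes]  No   Cancel  │ions periodically.
The architecture m└─────────────────────┘incrementally.    
                                                           
                                                           
                                                           
                                                           
                                                           
                                                           
                                                           
                                                           
                                                           


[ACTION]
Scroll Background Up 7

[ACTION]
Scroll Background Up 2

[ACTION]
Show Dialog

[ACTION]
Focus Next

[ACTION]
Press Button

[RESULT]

The algorithm manages network connections reliably.        
Error handling processes data streams asynchronously. The s
Data processing generates incoming requests periodically. T
Data processing validates incoming requests efficiently.   
The process coordinates configuration files concurrently.  
Each component analyzes data streams incrementally. The alg
Each component transforms cached results concurrently.     
The framework validates user sessions concurrently.        
The framework transforms network connections periodically. 
The process validates batch operations reliably. Error hand
The architecture validates log entries sequentially. Error 
The architecture monitors network connections periodically.
The architecture monitors cached results incrementally.    
                                                           
                                                           
                                                           
                                                           
                                                           
                                                           
                                                           
                                                           
                                                           


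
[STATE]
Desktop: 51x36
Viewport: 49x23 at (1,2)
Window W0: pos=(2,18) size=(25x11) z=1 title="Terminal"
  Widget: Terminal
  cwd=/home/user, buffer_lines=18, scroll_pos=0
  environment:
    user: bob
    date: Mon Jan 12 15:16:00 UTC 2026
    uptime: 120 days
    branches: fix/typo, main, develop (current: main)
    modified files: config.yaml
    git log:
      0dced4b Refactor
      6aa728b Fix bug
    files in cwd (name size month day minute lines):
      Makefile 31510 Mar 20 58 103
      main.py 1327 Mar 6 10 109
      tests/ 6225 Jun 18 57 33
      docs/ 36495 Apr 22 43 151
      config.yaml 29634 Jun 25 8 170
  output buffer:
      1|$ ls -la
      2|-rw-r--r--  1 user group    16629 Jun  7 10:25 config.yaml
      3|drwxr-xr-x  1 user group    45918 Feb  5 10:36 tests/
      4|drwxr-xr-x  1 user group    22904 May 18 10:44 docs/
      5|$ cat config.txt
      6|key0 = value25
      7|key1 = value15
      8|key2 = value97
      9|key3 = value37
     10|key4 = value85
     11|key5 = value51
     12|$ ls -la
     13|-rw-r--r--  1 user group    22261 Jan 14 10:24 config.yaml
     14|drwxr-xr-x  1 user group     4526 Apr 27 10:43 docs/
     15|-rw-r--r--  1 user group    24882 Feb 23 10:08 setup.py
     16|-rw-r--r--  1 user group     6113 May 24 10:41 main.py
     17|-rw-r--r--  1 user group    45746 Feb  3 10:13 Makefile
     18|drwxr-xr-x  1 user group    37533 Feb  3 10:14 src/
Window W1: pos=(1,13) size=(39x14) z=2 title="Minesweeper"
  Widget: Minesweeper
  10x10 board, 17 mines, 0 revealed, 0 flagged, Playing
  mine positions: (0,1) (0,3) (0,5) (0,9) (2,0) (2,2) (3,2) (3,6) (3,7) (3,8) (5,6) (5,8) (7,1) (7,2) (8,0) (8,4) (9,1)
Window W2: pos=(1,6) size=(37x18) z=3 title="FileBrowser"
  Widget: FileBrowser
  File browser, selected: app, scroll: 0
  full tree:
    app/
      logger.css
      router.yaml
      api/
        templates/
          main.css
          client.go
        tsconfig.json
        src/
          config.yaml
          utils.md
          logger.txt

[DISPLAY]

                                                 
                                                 
                                                 
                                                 
┏━━━━━━━━━━━━━━━━━━━━━━━━━━━━━━━━━━━┓            
┃ FileBrowser                       ┃            
┠───────────────────────────────────┨            
┃> [-] app/                         ┃            
┃    logger.css                     ┃            
┃    router.yaml                    ┃            
┃    [+] api/                       ┃            
┃                                   ┃━┓          
┃                                   ┃ ┃          
┃                                   ┃─┨          
┃                                   ┃ ┃          
┃                                   ┃ ┃          
┃                                   ┃ ┃          
┃                                   ┃ ┃          
┃                                   ┃ ┃          
┃                                   ┃ ┃          
┃                                   ┃ ┃          
┗━━━━━━━━━━━━━━━━━━━━━━━━━━━━━━━━━━━┛ ┃          
┃■■■■■■■■■■                           ┃          


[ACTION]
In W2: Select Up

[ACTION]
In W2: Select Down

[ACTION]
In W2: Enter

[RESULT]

                                                 
                                                 
                                                 
                                                 
┏━━━━━━━━━━━━━━━━━━━━━━━━━━━━━━━━━━━┓            
┃ FileBrowser                       ┃            
┠───────────────────────────────────┨            
┃  [-] app/                         ┃            
┃  > logger.css                     ┃            
┃    router.yaml                    ┃            
┃    [+] api/                       ┃            
┃                                   ┃━┓          
┃                                   ┃ ┃          
┃                                   ┃─┨          
┃                                   ┃ ┃          
┃                                   ┃ ┃          
┃                                   ┃ ┃          
┃                                   ┃ ┃          
┃                                   ┃ ┃          
┃                                   ┃ ┃          
┃                                   ┃ ┃          
┗━━━━━━━━━━━━━━━━━━━━━━━━━━━━━━━━━━━┛ ┃          
┃■■■■■■■■■■                           ┃          


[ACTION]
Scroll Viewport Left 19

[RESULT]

                                                 
                                                 
                                                 
                                                 
 ┏━━━━━━━━━━━━━━━━━━━━━━━━━━━━━━━━━━━┓           
 ┃ FileBrowser                       ┃           
 ┠───────────────────────────────────┨           
 ┃  [-] app/                         ┃           
 ┃  > logger.css                     ┃           
 ┃    router.yaml                    ┃           
 ┃    [+] api/                       ┃           
 ┃                                   ┃━┓         
 ┃                                   ┃ ┃         
 ┃                                   ┃─┨         
 ┃                                   ┃ ┃         
 ┃                                   ┃ ┃         
 ┃                                   ┃ ┃         
 ┃                                   ┃ ┃         
 ┃                                   ┃ ┃         
 ┃                                   ┃ ┃         
 ┃                                   ┃ ┃         
 ┗━━━━━━━━━━━━━━━━━━━━━━━━━━━━━━━━━━━┛ ┃         
 ┃■■■■■■■■■■                           ┃         


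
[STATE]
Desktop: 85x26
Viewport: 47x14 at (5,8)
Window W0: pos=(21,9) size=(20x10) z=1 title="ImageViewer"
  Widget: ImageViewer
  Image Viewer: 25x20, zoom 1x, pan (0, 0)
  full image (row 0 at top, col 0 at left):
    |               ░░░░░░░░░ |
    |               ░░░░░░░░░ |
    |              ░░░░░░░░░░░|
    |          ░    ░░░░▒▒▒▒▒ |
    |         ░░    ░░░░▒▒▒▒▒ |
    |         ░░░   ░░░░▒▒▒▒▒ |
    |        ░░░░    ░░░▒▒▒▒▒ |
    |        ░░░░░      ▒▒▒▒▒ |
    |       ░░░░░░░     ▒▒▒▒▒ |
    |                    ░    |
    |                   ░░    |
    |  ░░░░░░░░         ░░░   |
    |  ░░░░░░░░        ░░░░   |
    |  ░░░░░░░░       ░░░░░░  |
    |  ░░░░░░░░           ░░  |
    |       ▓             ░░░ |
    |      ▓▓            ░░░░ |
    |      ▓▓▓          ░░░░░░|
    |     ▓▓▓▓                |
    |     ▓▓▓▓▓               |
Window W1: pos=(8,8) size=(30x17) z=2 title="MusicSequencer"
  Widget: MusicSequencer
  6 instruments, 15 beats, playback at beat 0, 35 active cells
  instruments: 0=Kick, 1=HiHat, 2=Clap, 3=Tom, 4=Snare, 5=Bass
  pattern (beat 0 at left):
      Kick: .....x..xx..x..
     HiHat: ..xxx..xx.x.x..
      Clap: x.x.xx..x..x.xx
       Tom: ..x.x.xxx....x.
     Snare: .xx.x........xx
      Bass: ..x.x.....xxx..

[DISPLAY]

   ┏━━━━━━━━━━━━━━━━━━━━━━━━━━━━┓              
   ┃ MusicSequencer             ┃━━┓           
   ┠────────────────────────────┨  ┃           
   ┃      ▼12345678901234       ┃──┨           
   ┃  Kick·····█··██··█··       ┃░░┃           
   ┃ HiHat··███··██·█·█··       ┃░░┃           
   ┃  Clap█·█·██··█··█·██       ┃░░┃           
   ┃   Tom··█·█·███····█·       ┃░░┃           
   ┃ Snare·██·█········██       ┃░░┃           
   ┃  Bass··█·█·····███··       ┃░░┃           
   ┃                            ┃━━┛           
   ┃                            ┃              
   ┃                            ┃              
   ┃                            ┃              


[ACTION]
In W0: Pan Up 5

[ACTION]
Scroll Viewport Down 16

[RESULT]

   ┃  Kick·····█··██··█··       ┃░░┃           
   ┃ HiHat··███··██·█·█··       ┃░░┃           
   ┃  Clap█·█·██··█··█·██       ┃░░┃           
   ┃   Tom··█·█·███····█·       ┃░░┃           
   ┃ Snare·██·█········██       ┃░░┃           
   ┃  Bass··█·█·····███··       ┃░░┃           
   ┃                            ┃━━┛           
   ┃                            ┃              
   ┃                            ┃              
   ┃                            ┃              
   ┃                            ┃              
   ┃                            ┃              
   ┗━━━━━━━━━━━━━━━━━━━━━━━━━━━━┛              
                                               


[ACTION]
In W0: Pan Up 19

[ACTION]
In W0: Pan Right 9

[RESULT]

   ┃  Kick·····█··██··█··       ┃  ┃           
   ┃ HiHat··███··██·█·█··       ┃  ┃           
   ┃  Clap█·█·██··█··█·██       ┃  ┃           
   ┃   Tom··█·█·███····█·       ┃  ┃           
   ┃ Snare·██·█········██       ┃  ┃           
   ┃  Bass··█·█·····███··       ┃  ┃           
   ┃                            ┃━━┛           
   ┃                            ┃              
   ┃                            ┃              
   ┃                            ┃              
   ┃                            ┃              
   ┃                            ┃              
   ┗━━━━━━━━━━━━━━━━━━━━━━━━━━━━┛              
                                               


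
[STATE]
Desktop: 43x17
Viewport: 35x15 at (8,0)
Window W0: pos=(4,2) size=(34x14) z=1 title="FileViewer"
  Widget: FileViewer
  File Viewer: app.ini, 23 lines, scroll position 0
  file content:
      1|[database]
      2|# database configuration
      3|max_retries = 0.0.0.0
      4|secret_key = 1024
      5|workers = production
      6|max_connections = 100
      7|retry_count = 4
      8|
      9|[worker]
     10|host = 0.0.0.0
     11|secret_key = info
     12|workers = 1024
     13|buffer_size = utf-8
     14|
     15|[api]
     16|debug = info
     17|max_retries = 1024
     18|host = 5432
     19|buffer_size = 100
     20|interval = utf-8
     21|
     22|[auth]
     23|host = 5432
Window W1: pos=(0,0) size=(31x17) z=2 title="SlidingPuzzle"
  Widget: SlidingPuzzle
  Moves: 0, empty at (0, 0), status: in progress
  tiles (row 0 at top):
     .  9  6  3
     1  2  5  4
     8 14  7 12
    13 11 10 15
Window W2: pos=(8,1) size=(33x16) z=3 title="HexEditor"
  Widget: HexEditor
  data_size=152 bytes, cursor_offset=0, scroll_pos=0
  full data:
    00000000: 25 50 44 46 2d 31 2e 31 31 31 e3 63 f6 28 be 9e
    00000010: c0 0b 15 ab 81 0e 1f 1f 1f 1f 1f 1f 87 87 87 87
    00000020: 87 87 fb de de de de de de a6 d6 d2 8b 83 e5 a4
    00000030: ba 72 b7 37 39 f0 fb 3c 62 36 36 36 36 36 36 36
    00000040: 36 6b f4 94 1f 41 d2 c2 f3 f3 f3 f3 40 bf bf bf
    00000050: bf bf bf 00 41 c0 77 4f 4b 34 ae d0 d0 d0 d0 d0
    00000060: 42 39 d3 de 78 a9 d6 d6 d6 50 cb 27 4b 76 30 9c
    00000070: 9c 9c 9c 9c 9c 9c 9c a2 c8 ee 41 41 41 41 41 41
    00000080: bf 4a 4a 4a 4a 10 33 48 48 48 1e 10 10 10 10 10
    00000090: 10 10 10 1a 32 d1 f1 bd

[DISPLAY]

━━━━━━━━━━━━━━━━━━━━━━┓            
┏━━━━━━━━━━━━━━━━━━━━━━━━━━━━━━━┓  
┃ HexEditor                     ┃  
┠───────────────────────────────┨  
┃00000000  25 50 44 46 2d 31 2e ┃  
┃00000010  c0 0b 15 ab 81 0e 1f ┃  
┃00000020  87 87 fb de de de de ┃  
┃00000030  ba 72 b7 37 39 f0 fb ┃  
┃00000040  36 6b f4 94 1f 41 d2 ┃  
┃00000050  bf bf bf 00 41 c0 77 ┃  
┃00000060  42 39 d3 de 78 a9 d6 ┃  
┃00000070  9c 9c 9c 9c 9c 9c 9c ┃  
┃00000080  bf 4a 4a 4a 4a 10 33 ┃  
┃00000090  10 10 10 1a 32 d1 f1 ┃  
┃                               ┃  


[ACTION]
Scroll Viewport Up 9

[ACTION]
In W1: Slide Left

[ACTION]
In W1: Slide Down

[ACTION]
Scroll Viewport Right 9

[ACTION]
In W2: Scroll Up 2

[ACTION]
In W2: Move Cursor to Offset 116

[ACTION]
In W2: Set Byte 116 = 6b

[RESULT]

━━━━━━━━━━━━━━━━━━━━━━┓            
┏━━━━━━━━━━━━━━━━━━━━━━━━━━━━━━━┓  
┃ HexEditor                     ┃  
┠───────────────────────────────┨  
┃00000000  25 50 44 46 2d 31 2e ┃  
┃00000010  c0 0b 15 ab 81 0e 1f ┃  
┃00000020  87 87 fb de de de de ┃  
┃00000030  ba 72 b7 37 39 f0 fb ┃  
┃00000040  36 6b f4 94 1f 41 d2 ┃  
┃00000050  bf bf bf 00 41 c0 77 ┃  
┃00000060  42 39 d3 de 78 a9 d6 ┃  
┃00000070  9c 9c 9c 9c 6B 9c 9c ┃  
┃00000080  bf 4a 4a 4a 4a 10 33 ┃  
┃00000090  10 10 10 1a 32 d1 f1 ┃  
┃                               ┃  
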